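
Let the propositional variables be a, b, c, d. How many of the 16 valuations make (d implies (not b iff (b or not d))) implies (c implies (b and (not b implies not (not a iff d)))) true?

14

Initial set: {((d implies (not b iff (b or not d))) implies (c implies (b and (not b implies not (not a iff d)))))}.
((d implies (not b iff (b or not d))) implies (c implies (b and (not b implies not (not a iff d))))): β-rule — branch into not (d implies (not b iff (b or not d)))  //  (c implies (b and (not b implies not (not a iff d)))).
  branch 1 (add not (d implies (not b iff (b or not d)))):
    not (d implies (not b iff (b or not d))): α-rule — add d, not (not b iff (b or not d)).
    not (not b iff (b or not d)): β-rule — branch into not b, not (b or not d)  //  not not b, (b or not d).
      branch 1.1 (add not b, not (b or not d)):
        not (b or not d): α-rule — add not b, not not d.
        ○ open, literals {b=0, d=1}.
      branch 1.2 (add not not b, (b or not d)):
        (b or not d): β-rule — branch into b  //  not d.
          branch 1.2.1 (add b):
            ○ open, literals {b=1, d=1}.
          branch 1.2.2 (add not d):
            × closes — contains both d and not d.
  branch 2 (add (c implies (b and (not b implies not (not a iff d))))):
    (c implies (b and (not b implies not (not a iff d)))): β-rule — branch into not c  //  (b and (not b implies not (not a iff d))).
      branch 2.1 (add not c):
        ○ open, literals {c=0}.
      branch 2.2 (add (b and (not b implies not (not a iff d)))):
        (b and (not b implies not (not a iff d))): α-rule — add b, (not b implies not (not a iff d)).
        (not b implies not (not a iff d)): β-rule — branch into not not b  //  not (not a iff d).
          branch 2.2.1 (add not not b):
            ○ open, literals {b=1}.
          branch 2.2.2 (add not (not a iff d)):
            not (not a iff d): β-rule — branch into not a, not d  //  not not a, d.
              branch 2.2.2.1 (add not a, not d):
                ○ open, literals {a=0, b=1, d=0}.
              branch 2.2.2.2 (add not not a, d):
                ○ open, literals {a=1, b=1, d=1}.
1 branch closed, 6 open.
Each open branch fixes some atoms; the unmentioned ones are free. Counting distinct full assignments: branch {b=0, d=1} (a, c) contributes 4 new; branch {b=1, d=1} (a, c) contributes 4 new; branch {c=0} (a, b, d) contributes 4 new; branch {b=1} (a, c, d) contributes 2 new; branch {a=0, b=1, d=0} (c) contributes 0 new; branch {a=1, b=1, d=1} (c) contributes 0 new. Total: 14.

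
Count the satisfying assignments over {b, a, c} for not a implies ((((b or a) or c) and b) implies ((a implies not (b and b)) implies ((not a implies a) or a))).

Initial set: {(not a implies ((((b or a) or c) and b) implies ((a implies not (b and b)) implies ((not a implies a) or a))))}.
(not a implies ((((b or a) or c) and b) implies ((a implies not (b and b)) implies ((not a implies a) or a)))): β-rule — branch into not not a  //  ((((b or a) or c) and b) implies ((a implies not (b and b)) implies ((not a implies a) or a))).
  branch 1 (add not not a):
    ○ open, literals {a=1}.
  branch 2 (add ((((b or a) or c) and b) implies ((a implies not (b and b)) implies ((not a implies a) or a)))):
    ((((b or a) or c) and b) implies ((a implies not (b and b)) implies ((not a implies a) or a))): β-rule — branch into not (((b or a) or c) and b)  //  ((a implies not (b and b)) implies ((not a implies a) or a)).
      branch 2.1 (add not (((b or a) or c) and b)):
        not (((b or a) or c) and b): β-rule — branch into not ((b or a) or c)  //  not b.
          branch 2.1.1 (add not ((b or a) or c)):
            not ((b or a) or c): α-rule — add not (b or a), not c.
            not (b or a): α-rule — add not b, not a.
            ○ open, literals {a=0, b=0, c=0}.
          branch 2.1.2 (add not b):
            ○ open, literals {b=0}.
      branch 2.2 (add ((a implies not (b and b)) implies ((not a implies a) or a))):
        ((a implies not (b and b)) implies ((not a implies a) or a)): β-rule — branch into not (a implies not (b and b))  //  ((not a implies a) or a).
          branch 2.2.1 (add not (a implies not (b and b))):
            not (a implies not (b and b)): α-rule — add a, not not (b and b).
            not not (b and b): α-rule — add b, b.
            ○ open, literals {a=1, b=1}.
          branch 2.2.2 (add ((not a implies a) or a)):
            ((not a implies a) or a): β-rule — branch into (not a implies a)  //  a.
              branch 2.2.2.1 (add (not a implies a)):
                (not a implies a): β-rule — branch into not not a  //  a.
                  branch 2.2.2.1.1 (add not not a):
                    ○ open, literals {a=1}.
                  branch 2.2.2.1.2 (add a):
                    ○ open, literals {a=1}.
              branch 2.2.2.2 (add a):
                ○ open, literals {a=1}.
0 branches closed, 7 open.
Each open branch fixes some atoms; the unmentioned ones are free. Counting distinct full assignments: branch {a=1} (b, c) contributes 4 new; branch {a=0, b=0, c=0} (none free) contributes 1 new; branch {b=0} (a, c) contributes 1 new; branch {a=1, b=1} (c) contributes 0 new; branch {a=1} (b, c) contributes 0 new; branch {a=1} (b, c) contributes 0 new; branch {a=1} (b, c) contributes 0 new. Total: 6.

6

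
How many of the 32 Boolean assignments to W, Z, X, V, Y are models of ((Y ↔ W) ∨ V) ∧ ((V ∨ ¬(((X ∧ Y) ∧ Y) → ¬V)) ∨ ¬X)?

20

Initial set: {(((Y ↔ W) ∨ V) ∧ ((V ∨ ¬(((X ∧ Y) ∧ Y) → ¬V)) ∨ ¬X))}.
(((Y ↔ W) ∨ V) ∧ ((V ∨ ¬(((X ∧ Y) ∧ Y) → ¬V)) ∨ ¬X)): α-rule — add ((Y ↔ W) ∨ V), ((V ∨ ¬(((X ∧ Y) ∧ Y) → ¬V)) ∨ ¬X).
((Y ↔ W) ∨ V): β-rule — branch into (Y ↔ W)  //  V.
  branch 1 (add (Y ↔ W)):
    ((V ∨ ¬(((X ∧ Y) ∧ Y) → ¬V)) ∨ ¬X): β-rule — branch into (V ∨ ¬(((X ∧ Y) ∧ Y) → ¬V))  //  ¬X.
      branch 1.1 (add (V ∨ ¬(((X ∧ Y) ∧ Y) → ¬V))):
        (Y ↔ W): β-rule — branch into Y, W  //  ¬Y, ¬W.
          branch 1.1.1 (add Y, W):
            (V ∨ ¬(((X ∧ Y) ∧ Y) → ¬V)): β-rule — branch into V  //  ¬(((X ∧ Y) ∧ Y) → ¬V).
              branch 1.1.1.1 (add V):
                ○ open, literals {V=true, W=true, Y=true}.
              branch 1.1.1.2 (add ¬(((X ∧ Y) ∧ Y) → ¬V)):
                ¬(((X ∧ Y) ∧ Y) → ¬V): α-rule — add ((X ∧ Y) ∧ Y), ¬¬V.
                ((X ∧ Y) ∧ Y): α-rule — add (X ∧ Y), Y.
                (X ∧ Y): α-rule — add X, Y.
                ○ open, literals {V=true, W=true, X=true, Y=true}.
          branch 1.1.2 (add ¬Y, ¬W):
            (V ∨ ¬(((X ∧ Y) ∧ Y) → ¬V)): β-rule — branch into V  //  ¬(((X ∧ Y) ∧ Y) → ¬V).
              branch 1.1.2.1 (add V):
                ○ open, literals {V=true, W=false, Y=false}.
              branch 1.1.2.2 (add ¬(((X ∧ Y) ∧ Y) → ¬V)):
                ¬(((X ∧ Y) ∧ Y) → ¬V): α-rule — add ((X ∧ Y) ∧ Y), ¬¬V.
                ((X ∧ Y) ∧ Y): α-rule — add (X ∧ Y), Y.
                × closes — contains both Y and ¬Y.
      branch 1.2 (add ¬X):
        (Y ↔ W): β-rule — branch into Y, W  //  ¬Y, ¬W.
          branch 1.2.1 (add Y, W):
            ○ open, literals {W=true, X=false, Y=true}.
          branch 1.2.2 (add ¬Y, ¬W):
            ○ open, literals {W=false, X=false, Y=false}.
  branch 2 (add V):
    ((V ∨ ¬(((X ∧ Y) ∧ Y) → ¬V)) ∨ ¬X): β-rule — branch into (V ∨ ¬(((X ∧ Y) ∧ Y) → ¬V))  //  ¬X.
      branch 2.1 (add (V ∨ ¬(((X ∧ Y) ∧ Y) → ¬V))):
        (V ∨ ¬(((X ∧ Y) ∧ Y) → ¬V)): β-rule — branch into V  //  ¬(((X ∧ Y) ∧ Y) → ¬V).
          branch 2.1.1 (add V):
            ○ open, literals {V=true}.
          branch 2.1.2 (add ¬(((X ∧ Y) ∧ Y) → ¬V)):
            ¬(((X ∧ Y) ∧ Y) → ¬V): α-rule — add ((X ∧ Y) ∧ Y), ¬¬V.
            ((X ∧ Y) ∧ Y): α-rule — add (X ∧ Y), Y.
            (X ∧ Y): α-rule — add X, Y.
            ○ open, literals {V=true, X=true, Y=true}.
      branch 2.2 (add ¬X):
        ○ open, literals {V=true, X=false}.
1 branch closed, 8 open.
Each open branch fixes some atoms; the unmentioned ones are free. Counting distinct full assignments: branch {V=true, W=true, Y=true} (Z, X) contributes 4 new; branch {V=true, W=true, X=true, Y=true} (Z) contributes 0 new; branch {V=true, W=false, Y=false} (Z, X) contributes 4 new; branch {W=true, X=false, Y=true} (Z, V) contributes 2 new; branch {W=false, X=false, Y=false} (Z, V) contributes 2 new; branch {V=true} (W, Z, X, Y) contributes 8 new; branch {V=true, X=true, Y=true} (W, Z) contributes 0 new; branch {V=true, X=false} (W, Z, Y) contributes 0 new. Total: 20.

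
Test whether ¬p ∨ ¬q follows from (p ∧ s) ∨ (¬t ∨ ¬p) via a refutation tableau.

Initial set: {((p ∧ s) ∨ (¬t ∨ ¬p)); ¬(¬p ∨ ¬q)}.
¬(¬p ∨ ¬q): α-rule — add ¬¬p, ¬¬q.
((p ∧ s) ∨ (¬t ∨ ¬p)): β-rule — branch into (p ∧ s)  //  (¬t ∨ ¬p).
  branch 1 (add (p ∧ s)):
    (p ∧ s): α-rule — add p, s.
    ○ open, literals {p=true, q=true, s=true}.
  branch 2 (add (¬t ∨ ¬p)):
    (¬t ∨ ¬p): β-rule — branch into ¬t  //  ¬p.
      branch 2.1 (add ¬t):
        ○ open, literals {p=true, q=true, t=false}.
      branch 2.2 (add ¬p):
        × closes — contains both p and ¬p.
1 branch closed, 2 open.
An open branch gives a countermodel: p=true, q=true, s=true (unmentioned atoms arbitrary); the premises hold there but the conclusion fails.

No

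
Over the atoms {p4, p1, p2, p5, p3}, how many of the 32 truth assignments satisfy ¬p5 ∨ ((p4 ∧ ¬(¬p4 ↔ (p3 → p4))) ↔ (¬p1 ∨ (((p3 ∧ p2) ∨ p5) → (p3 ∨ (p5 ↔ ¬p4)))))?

22

Initial set: {(¬p5 ∨ ((p4 ∧ ¬(¬p4 ↔ (p3 → p4))) ↔ (¬p1 ∨ (((p3 ∧ p2) ∨ p5) → (p3 ∨ (p5 ↔ ¬p4))))))}.
(¬p5 ∨ ((p4 ∧ ¬(¬p4 ↔ (p3 → p4))) ↔ (¬p1 ∨ (((p3 ∧ p2) ∨ p5) → (p3 ∨ (p5 ↔ ¬p4)))))): β-rule — branch into ¬p5  //  ((p4 ∧ ¬(¬p4 ↔ (p3 → p4))) ↔ (¬p1 ∨ (((p3 ∧ p2) ∨ p5) → (p3 ∨ (p5 ↔ ¬p4))))).
  branch 1 (add ¬p5):
    ○ open, literals {p5=false}.
  branch 2 (add ((p4 ∧ ¬(¬p4 ↔ (p3 → p4))) ↔ (¬p1 ∨ (((p3 ∧ p2) ∨ p5) → (p3 ∨ (p5 ↔ ¬p4)))))):
    ((p4 ∧ ¬(¬p4 ↔ (p3 → p4))) ↔ (¬p1 ∨ (((p3 ∧ p2) ∨ p5) → (p3 ∨ (p5 ↔ ¬p4))))): β-rule — branch into (p4 ∧ ¬(¬p4 ↔ (p3 → p4))), (¬p1 ∨ (((p3 ∧ p2) ∨ p5) → (p3 ∨ (p5 ↔ ¬p4))))  //  ¬(p4 ∧ ¬(¬p4 ↔ (p3 → p4))), ¬(¬p1 ∨ (((p3 ∧ p2) ∨ p5) → (p3 ∨ (p5 ↔ ¬p4)))).
      branch 2.1 (add (p4 ∧ ¬(¬p4 ↔ (p3 → p4))), (¬p1 ∨ (((p3 ∧ p2) ∨ p5) → (p3 ∨ (p5 ↔ ¬p4))))):
        (p4 ∧ ¬(¬p4 ↔ (p3 → p4))): α-rule — add p4, ¬(¬p4 ↔ (p3 → p4)).
        (¬p1 ∨ (((p3 ∧ p2) ∨ p5) → (p3 ∨ (p5 ↔ ¬p4)))): β-rule — branch into ¬p1  //  (((p3 ∧ p2) ∨ p5) → (p3 ∨ (p5 ↔ ¬p4))).
          branch 2.1.1 (add ¬p1):
            ¬(¬p4 ↔ (p3 → p4)): β-rule — branch into ¬p4, ¬(p3 → p4)  //  ¬¬p4, (p3 → p4).
              branch 2.1.1.1 (add ¬p4, ¬(p3 → p4)):
                × closes — contains both p4 and ¬p4.
              branch 2.1.1.2 (add ¬¬p4, (p3 → p4)):
                (p3 → p4): β-rule — branch into ¬p3  //  p4.
                  branch 2.1.1.2.1 (add ¬p3):
                    ○ open, literals {p1=false, p3=false, p4=true}.
                  branch 2.1.1.2.2 (add p4):
                    ○ open, literals {p1=false, p4=true}.
          branch 2.1.2 (add (((p3 ∧ p2) ∨ p5) → (p3 ∨ (p5 ↔ ¬p4)))):
            ¬(¬p4 ↔ (p3 → p4)): β-rule — branch into ¬p4, ¬(p3 → p4)  //  ¬¬p4, (p3 → p4).
              branch 2.1.2.1 (add ¬p4, ¬(p3 → p4)):
                × closes — contains both p4 and ¬p4.
              branch 2.1.2.2 (add ¬¬p4, (p3 → p4)):
                (((p3 ∧ p2) ∨ p5) → (p3 ∨ (p5 ↔ ¬p4))): β-rule — branch into ¬((p3 ∧ p2) ∨ p5)  //  (p3 ∨ (p5 ↔ ¬p4)).
                  branch 2.1.2.2.1 (add ¬((p3 ∧ p2) ∨ p5)):
                    ¬((p3 ∧ p2) ∨ p5): α-rule — add ¬(p3 ∧ p2), ¬p5.
                    (p3 → p4): β-rule — branch into ¬p3  //  p4.
                      branch 2.1.2.2.1.1 (add ¬p3):
                        ¬(p3 ∧ p2): β-rule — branch into ¬p3  //  ¬p2.
                          branch 2.1.2.2.1.1.1 (add ¬p3):
                            ○ open, literals {p3=false, p4=true, p5=false}.
                          branch 2.1.2.2.1.1.2 (add ¬p2):
                            ○ open, literals {p2=false, p3=false, p4=true, p5=false}.
                      branch 2.1.2.2.1.2 (add p4):
                        ¬(p3 ∧ p2): β-rule — branch into ¬p3  //  ¬p2.
                          branch 2.1.2.2.1.2.1 (add ¬p3):
                            ○ open, literals {p3=false, p4=true, p5=false}.
                          branch 2.1.2.2.1.2.2 (add ¬p2):
                            ○ open, literals {p2=false, p4=true, p5=false}.
                  branch 2.1.2.2.2 (add (p3 ∨ (p5 ↔ ¬p4))):
                    (p3 → p4): β-rule — branch into ¬p3  //  p4.
                      branch 2.1.2.2.2.1 (add ¬p3):
                        (p3 ∨ (p5 ↔ ¬p4)): β-rule — branch into p3  //  (p5 ↔ ¬p4).
                          branch 2.1.2.2.2.1.1 (add p3):
                            × closes — contains both p3 and ¬p3.
                          branch 2.1.2.2.2.1.2 (add (p5 ↔ ¬p4)):
                            (p5 ↔ ¬p4): β-rule — branch into p5, ¬p4  //  ¬p5, ¬¬p4.
                              branch 2.1.2.2.2.1.2.1 (add p5, ¬p4):
                                × closes — contains both p4 and ¬p4.
                              branch 2.1.2.2.2.1.2.2 (add ¬p5, ¬¬p4):
                                ○ open, literals {p3=false, p4=true, p5=false}.
                      branch 2.1.2.2.2.2 (add p4):
                        (p3 ∨ (p5 ↔ ¬p4)): β-rule — branch into p3  //  (p5 ↔ ¬p4).
                          branch 2.1.2.2.2.2.1 (add p3):
                            ○ open, literals {p3=true, p4=true}.
                          branch 2.1.2.2.2.2.2 (add (p5 ↔ ¬p4)):
                            (p5 ↔ ¬p4): β-rule — branch into p5, ¬p4  //  ¬p5, ¬¬p4.
                              branch 2.1.2.2.2.2.2.1 (add p5, ¬p4):
                                × closes — contains both p4 and ¬p4.
                              branch 2.1.2.2.2.2.2.2 (add ¬p5, ¬¬p4):
                                ○ open, literals {p4=true, p5=false}.
      branch 2.2 (add ¬(p4 ∧ ¬(¬p4 ↔ (p3 → p4))), ¬(¬p1 ∨ (((p3 ∧ p2) ∨ p5) → (p3 ∨ (p5 ↔ ¬p4))))):
        ¬(¬p1 ∨ (((p3 ∧ p2) ∨ p5) → (p3 ∨ (p5 ↔ ¬p4)))): α-rule — add ¬¬p1, ¬(((p3 ∧ p2) ∨ p5) → (p3 ∨ (p5 ↔ ¬p4))).
        ¬(((p3 ∧ p2) ∨ p5) → (p3 ∨ (p5 ↔ ¬p4))): α-rule — add ((p3 ∧ p2) ∨ p5), ¬(p3 ∨ (p5 ↔ ¬p4)).
        ¬(p3 ∨ (p5 ↔ ¬p4)): α-rule — add ¬p3, ¬(p5 ↔ ¬p4).
        ¬(p4 ∧ ¬(¬p4 ↔ (p3 → p4))): β-rule — branch into ¬p4  //  ¬¬(¬p4 ↔ (p3 → p4)).
          branch 2.2.1 (add ¬p4):
            ((p3 ∧ p2) ∨ p5): β-rule — branch into (p3 ∧ p2)  //  p5.
              branch 2.2.1.1 (add (p3 ∧ p2)):
                (p3 ∧ p2): α-rule — add p3, p2.
                × closes — contains both p3 and ¬p3.
              branch 2.2.1.2 (add p5):
                ¬(p5 ↔ ¬p4): β-rule — branch into p5, ¬¬p4  //  ¬p5, ¬p4.
                  branch 2.2.1.2.1 (add p5, ¬¬p4):
                    × closes — contains both p4 and ¬p4.
                  branch 2.2.1.2.2 (add ¬p5, ¬p4):
                    × closes — contains both p5 and ¬p5.
          branch 2.2.2 (add ¬¬(¬p4 ↔ (p3 → p4))):
            ((p3 ∧ p2) ∨ p5): β-rule — branch into (p3 ∧ p2)  //  p5.
              branch 2.2.2.1 (add (p3 ∧ p2)):
                (p3 ∧ p2): α-rule — add p3, p2.
                × closes — contains both p3 and ¬p3.
              branch 2.2.2.2 (add p5):
                ¬(p5 ↔ ¬p4): β-rule — branch into p5, ¬¬p4  //  ¬p5, ¬p4.
                  branch 2.2.2.2.1 (add p5, ¬¬p4):
                    ¬¬(¬p4 ↔ (p3 → p4)): β-rule — branch into ¬p4, (p3 → p4)  //  ¬¬p4, ¬(p3 → p4).
                      branch 2.2.2.2.1.1 (add ¬p4, (p3 → p4)):
                        × closes — contains both p4 and ¬p4.
                      branch 2.2.2.2.1.2 (add ¬¬p4, ¬(p3 → p4)):
                        ¬(p3 → p4): α-rule — add p3, ¬p4.
                        × closes — contains both p3 and ¬p3.
                  branch 2.2.2.2.2 (add ¬p5, ¬p4):
                    × closes — contains both p5 and ¬p5.
12 branches closed, 10 open.
Each open branch fixes some atoms; the unmentioned ones are free. Counting distinct full assignments: branch {p5=false} (p4, p1, p2, p3) contributes 16 new; branch {p1=false, p3=false, p4=true} (p2, p5) contributes 2 new; branch {p1=false, p4=true} (p2, p5, p3) contributes 2 new; branch {p3=false, p4=true, p5=false} (p1, p2) contributes 0 new; branch {p2=false, p3=false, p4=true, p5=false} (p1) contributes 0 new; branch {p3=false, p4=true, p5=false} (p1, p2) contributes 0 new; branch {p2=false, p4=true, p5=false} (p1, p3) contributes 0 new; branch {p3=false, p4=true, p5=false} (p1, p2) contributes 0 new; branch {p3=true, p4=true} (p1, p2, p5) contributes 2 new; branch {p4=true, p5=false} (p1, p2, p3) contributes 0 new. Total: 22.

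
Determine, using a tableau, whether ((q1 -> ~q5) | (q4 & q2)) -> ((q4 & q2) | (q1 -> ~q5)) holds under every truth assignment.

Assume the negation and expand:
Initial set: {~(((q1 -> ~q5) | (q4 & q2)) -> ((q4 & q2) | (q1 -> ~q5)))}.
~(((q1 -> ~q5) | (q4 & q2)) -> ((q4 & q2) | (q1 -> ~q5))): α-rule — add ((q1 -> ~q5) | (q4 & q2)), ~((q4 & q2) | (q1 -> ~q5)).
~((q4 & q2) | (q1 -> ~q5)): α-rule — add ~(q4 & q2), ~(q1 -> ~q5).
~(q1 -> ~q5): α-rule — add q1, ~~q5.
((q1 -> ~q5) | (q4 & q2)): β-rule — branch into (q1 -> ~q5)  //  (q4 & q2).
  branch 1 (add (q1 -> ~q5)):
    ~(q4 & q2): β-rule — branch into ~q4  //  ~q2.
      branch 1.1 (add ~q4):
        (q1 -> ~q5): β-rule — branch into ~q1  //  ~q5.
          branch 1.1.1 (add ~q1):
            × closes — contains both q1 and ~q1.
          branch 1.1.2 (add ~q5):
            × closes — contains both q5 and ~q5.
      branch 1.2 (add ~q2):
        (q1 -> ~q5): β-rule — branch into ~q1  //  ~q5.
          branch 1.2.1 (add ~q1):
            × closes — contains both q1 and ~q1.
          branch 1.2.2 (add ~q5):
            × closes — contains both q5 and ~q5.
  branch 2 (add (q4 & q2)):
    (q4 & q2): α-rule — add q4, q2.
    ~(q4 & q2): β-rule — branch into ~q4  //  ~q2.
      branch 2.1 (add ~q4):
        × closes — contains both q4 and ~q4.
      branch 2.2 (add ~q2):
        × closes — contains both q2 and ~q2.
All 6 branches close.
Every branch closed, so the negation is unsatisfiable and the formula is valid.

Valid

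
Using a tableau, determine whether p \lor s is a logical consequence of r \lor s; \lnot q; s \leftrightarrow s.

Initial set: {(r \lor s); \lnot q; (s \leftrightarrow s); \lnot (p \lor s)}.
\lnot (p \lor s): α-rule — add \lnot p, \lnot s.
(r \lor s): β-rule — branch into r  //  s.
  branch 1 (add r):
    (s \leftrightarrow s): β-rule — branch into s, s  //  \lnot s, \lnot s.
      branch 1.1 (add s, s):
        × closes — contains both s and \lnot s.
      branch 1.2 (add \lnot s, \lnot s):
        ○ open, literals {p=F, q=F, r=T, s=F}.
  branch 2 (add s):
    × closes — contains both s and \lnot s.
2 branches closed, 1 open.
An open branch gives a countermodel: p=F, q=F, r=T, s=F (unmentioned atoms arbitrary); the premises hold there but the conclusion fails.

No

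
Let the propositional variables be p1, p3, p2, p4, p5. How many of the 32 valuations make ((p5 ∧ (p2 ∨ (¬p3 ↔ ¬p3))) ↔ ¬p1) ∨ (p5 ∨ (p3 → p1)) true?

28

Initial set: {T (((p5 ∧ (p2 ∨ (¬p3 ↔ ¬p3))) ↔ ¬p1) ∨ (p5 ∨ (p3 → p1)))}.
T (((p5 ∧ (p2 ∨ (¬p3 ↔ ¬p3))) ↔ ¬p1) ∨ (p5 ∨ (p3 → p1))): β-rule — branch into T ((p5 ∧ (p2 ∨ (¬p3 ↔ ¬p3))) ↔ ¬p1)  //  T (p5 ∨ (p3 → p1)).
  branch 1 (add T ((p5 ∧ (p2 ∨ (¬p3 ↔ ¬p3))) ↔ ¬p1)):
    T ((p5 ∧ (p2 ∨ (¬p3 ↔ ¬p3))) ↔ ¬p1): β-rule — branch into T (p5 ∧ (p2 ∨ (¬p3 ↔ ¬p3))), T ¬p1  //  F (p5 ∧ (p2 ∨ (¬p3 ↔ ¬p3))), F ¬p1.
      branch 1.1 (add T (p5 ∧ (p2 ∨ (¬p3 ↔ ¬p3))), T ¬p1):
        T (p5 ∧ (p2 ∨ (¬p3 ↔ ¬p3))): α-rule — add T p5, T (p2 ∨ (¬p3 ↔ ¬p3)).
        T (p2 ∨ (¬p3 ↔ ¬p3)): β-rule — branch into T p2  //  T (¬p3 ↔ ¬p3).
          branch 1.1.1 (add T p2):
            ○ open, literals {p1=0, p2=1, p5=1}.
          branch 1.1.2 (add T (¬p3 ↔ ¬p3)):
            T (¬p3 ↔ ¬p3): β-rule — branch into T ¬p3, T ¬p3  //  F ¬p3, F ¬p3.
              branch 1.1.2.1 (add T ¬p3, T ¬p3):
                ○ open, literals {p1=0, p3=0, p5=1}.
              branch 1.1.2.2 (add F ¬p3, F ¬p3):
                ○ open, literals {p1=0, p3=1, p5=1}.
      branch 1.2 (add F (p5 ∧ (p2 ∨ (¬p3 ↔ ¬p3))), F ¬p1):
        F (p5 ∧ (p2 ∨ (¬p3 ↔ ¬p3))): β-rule — branch into F p5  //  F (p2 ∨ (¬p3 ↔ ¬p3)).
          branch 1.2.1 (add F p5):
            ○ open, literals {p1=1, p5=0}.
          branch 1.2.2 (add F (p2 ∨ (¬p3 ↔ ¬p3))):
            F (p2 ∨ (¬p3 ↔ ¬p3)): α-rule — add F p2, F (¬p3 ↔ ¬p3).
            F (¬p3 ↔ ¬p3): β-rule — branch into T ¬p3, F ¬p3  //  F ¬p3, T ¬p3.
              branch 1.2.2.1 (add T ¬p3, F ¬p3):
                × closes — contains both p3 and ¬p3.
              branch 1.2.2.2 (add F ¬p3, T ¬p3):
                × closes — contains both p3 and ¬p3.
  branch 2 (add T (p5 ∨ (p3 → p1))):
    T (p5 ∨ (p3 → p1)): β-rule — branch into T p5  //  T (p3 → p1).
      branch 2.1 (add T p5):
        ○ open, literals {p5=1}.
      branch 2.2 (add T (p3 → p1)):
        T (p3 → p1): β-rule — branch into F p3  //  T p1.
          branch 2.2.1 (add F p3):
            ○ open, literals {p3=0}.
          branch 2.2.2 (add T p1):
            ○ open, literals {p1=1}.
2 branches closed, 7 open.
Each open branch fixes some atoms; the unmentioned ones are free. Counting distinct full assignments: branch {p1=0, p2=1, p5=1} (p3, p4) contributes 4 new; branch {p1=0, p3=0, p5=1} (p2, p4) contributes 2 new; branch {p1=0, p3=1, p5=1} (p2, p4) contributes 2 new; branch {p1=1, p5=0} (p3, p2, p4) contributes 8 new; branch {p5=1} (p1, p3, p2, p4) contributes 8 new; branch {p3=0} (p1, p2, p4, p5) contributes 4 new; branch {p1=1} (p3, p2, p4, p5) contributes 0 new. Total: 28.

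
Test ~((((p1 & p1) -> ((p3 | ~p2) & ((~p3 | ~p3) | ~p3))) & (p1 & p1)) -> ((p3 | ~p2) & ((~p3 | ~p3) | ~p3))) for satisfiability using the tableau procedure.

Initial set: {~((((p1 & p1) -> ((p3 | ~p2) & ((~p3 | ~p3) | ~p3))) & (p1 & p1)) -> ((p3 | ~p2) & ((~p3 | ~p3) | ~p3)))}.
~((((p1 & p1) -> ((p3 | ~p2) & ((~p3 | ~p3) | ~p3))) & (p1 & p1)) -> ((p3 | ~p2) & ((~p3 | ~p3) | ~p3))): α-rule — add (((p1 & p1) -> ((p3 | ~p2) & ((~p3 | ~p3) | ~p3))) & (p1 & p1)), ~((p3 | ~p2) & ((~p3 | ~p3) | ~p3)).
(((p1 & p1) -> ((p3 | ~p2) & ((~p3 | ~p3) | ~p3))) & (p1 & p1)): α-rule — add ((p1 & p1) -> ((p3 | ~p2) & ((~p3 | ~p3) | ~p3))), (p1 & p1).
(p1 & p1): α-rule — add p1, p1.
~((p3 | ~p2) & ((~p3 | ~p3) | ~p3)): β-rule — branch into ~(p3 | ~p2)  //  ~((~p3 | ~p3) | ~p3).
  branch 1 (add ~(p3 | ~p2)):
    ~(p3 | ~p2): α-rule — add ~p3, ~~p2.
    ((p1 & p1) -> ((p3 | ~p2) & ((~p3 | ~p3) | ~p3))): β-rule — branch into ~(p1 & p1)  //  ((p3 | ~p2) & ((~p3 | ~p3) | ~p3)).
      branch 1.1 (add ~(p1 & p1)):
        ~(p1 & p1): β-rule — branch into ~p1  //  ~p1.
          branch 1.1.1 (add ~p1):
            × closes — contains both p1 and ~p1.
          branch 1.1.2 (add ~p1):
            × closes — contains both p1 and ~p1.
      branch 1.2 (add ((p3 | ~p2) & ((~p3 | ~p3) | ~p3))):
        ((p3 | ~p2) & ((~p3 | ~p3) | ~p3)): α-rule — add (p3 | ~p2), ((~p3 | ~p3) | ~p3).
        (p3 | ~p2): β-rule — branch into p3  //  ~p2.
          branch 1.2.1 (add p3):
            × closes — contains both p3 and ~p3.
          branch 1.2.2 (add ~p2):
            × closes — contains both p2 and ~p2.
  branch 2 (add ~((~p3 | ~p3) | ~p3)):
    ~((~p3 | ~p3) | ~p3): α-rule — add ~(~p3 | ~p3), ~~p3.
    ~(~p3 | ~p3): α-rule — add ~~p3, ~~p3.
    ((p1 & p1) -> ((p3 | ~p2) & ((~p3 | ~p3) | ~p3))): β-rule — branch into ~(p1 & p1)  //  ((p3 | ~p2) & ((~p3 | ~p3) | ~p3)).
      branch 2.1 (add ~(p1 & p1)):
        ~(p1 & p1): β-rule — branch into ~p1  //  ~p1.
          branch 2.1.1 (add ~p1):
            × closes — contains both p1 and ~p1.
          branch 2.1.2 (add ~p1):
            × closes — contains both p1 and ~p1.
      branch 2.2 (add ((p3 | ~p2) & ((~p3 | ~p3) | ~p3))):
        ((p3 | ~p2) & ((~p3 | ~p3) | ~p3)): α-rule — add (p3 | ~p2), ((~p3 | ~p3) | ~p3).
        (p3 | ~p2): β-rule — branch into p3  //  ~p2.
          branch 2.2.1 (add p3):
            ((~p3 | ~p3) | ~p3): β-rule — branch into (~p3 | ~p3)  //  ~p3.
              branch 2.2.1.1 (add (~p3 | ~p3)):
                (~p3 | ~p3): β-rule — branch into ~p3  //  ~p3.
                  branch 2.2.1.1.1 (add ~p3):
                    × closes — contains both p3 and ~p3.
                  branch 2.2.1.1.2 (add ~p3):
                    × closes — contains both p3 and ~p3.
              branch 2.2.1.2 (add ~p3):
                × closes — contains both p3 and ~p3.
          branch 2.2.2 (add ~p2):
            ((~p3 | ~p3) | ~p3): β-rule — branch into (~p3 | ~p3)  //  ~p3.
              branch 2.2.2.1 (add (~p3 | ~p3)):
                (~p3 | ~p3): β-rule — branch into ~p3  //  ~p3.
                  branch 2.2.2.1.1 (add ~p3):
                    × closes — contains both p3 and ~p3.
                  branch 2.2.2.1.2 (add ~p3):
                    × closes — contains both p3 and ~p3.
              branch 2.2.2.2 (add ~p3):
                × closes — contains both p3 and ~p3.
All 12 branches close.
Every branch closed; the formula is unsatisfiable.

Unsatisfiable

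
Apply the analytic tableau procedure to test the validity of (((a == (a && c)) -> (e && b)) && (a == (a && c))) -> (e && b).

Valid

Assume the negation and expand:
Initial set: {!((((a == (a && c)) -> (e && b)) && (a == (a && c))) -> (e && b))}.
!((((a == (a && c)) -> (e && b)) && (a == (a && c))) -> (e && b)): α-rule — add (((a == (a && c)) -> (e && b)) && (a == (a && c))), !(e && b).
(((a == (a && c)) -> (e && b)) && (a == (a && c))): α-rule — add ((a == (a && c)) -> (e && b)), (a == (a && c)).
!(e && b): β-rule — branch into !e  //  !b.
  branch 1 (add !e):
    ((a == (a && c)) -> (e && b)): β-rule — branch into !(a == (a && c))  //  (e && b).
      branch 1.1 (add !(a == (a && c))):
        (a == (a && c)): β-rule — branch into a, (a && c)  //  !a, !(a && c).
          branch 1.1.1 (add a, (a && c)):
            (a && c): α-rule — add a, c.
            !(a == (a && c)): β-rule — branch into a, !(a && c)  //  !a, (a && c).
              branch 1.1.1.1 (add a, !(a && c)):
                !(a && c): β-rule — branch into !a  //  !c.
                  branch 1.1.1.1.1 (add !a):
                    × closes — contains both a and !a.
                  branch 1.1.1.1.2 (add !c):
                    × closes — contains both c and !c.
              branch 1.1.1.2 (add !a, (a && c)):
                × closes — contains both a and !a.
          branch 1.1.2 (add !a, !(a && c)):
            !(a == (a && c)): β-rule — branch into a, !(a && c)  //  !a, (a && c).
              branch 1.1.2.1 (add a, !(a && c)):
                × closes — contains both a and !a.
              branch 1.1.2.2 (add !a, (a && c)):
                (a && c): α-rule — add a, c.
                × closes — contains both a and !a.
      branch 1.2 (add (e && b)):
        (e && b): α-rule — add e, b.
        × closes — contains both e and !e.
  branch 2 (add !b):
    ((a == (a && c)) -> (e && b)): β-rule — branch into !(a == (a && c))  //  (e && b).
      branch 2.1 (add !(a == (a && c))):
        (a == (a && c)): β-rule — branch into a, (a && c)  //  !a, !(a && c).
          branch 2.1.1 (add a, (a && c)):
            (a && c): α-rule — add a, c.
            !(a == (a && c)): β-rule — branch into a, !(a && c)  //  !a, (a && c).
              branch 2.1.1.1 (add a, !(a && c)):
                !(a && c): β-rule — branch into !a  //  !c.
                  branch 2.1.1.1.1 (add !a):
                    × closes — contains both a and !a.
                  branch 2.1.1.1.2 (add !c):
                    × closes — contains both c and !c.
              branch 2.1.1.2 (add !a, (a && c)):
                × closes — contains both a and !a.
          branch 2.1.2 (add !a, !(a && c)):
            !(a == (a && c)): β-rule — branch into a, !(a && c)  //  !a, (a && c).
              branch 2.1.2.1 (add a, !(a && c)):
                × closes — contains both a and !a.
              branch 2.1.2.2 (add !a, (a && c)):
                (a && c): α-rule — add a, c.
                × closes — contains both a and !a.
      branch 2.2 (add (e && b)):
        (e && b): α-rule — add e, b.
        × closes — contains both b and !b.
All 12 branches close.
Every branch closed, so the negation is unsatisfiable and the formula is valid.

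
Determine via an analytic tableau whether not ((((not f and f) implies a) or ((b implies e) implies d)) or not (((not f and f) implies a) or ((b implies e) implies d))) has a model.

Initial set: {not ((((not f and f) implies a) or ((b implies e) implies d)) or not (((not f and f) implies a) or ((b implies e) implies d)))}.
not ((((not f and f) implies a) or ((b implies e) implies d)) or not (((not f and f) implies a) or ((b implies e) implies d))): α-rule — add not (((not f and f) implies a) or ((b implies e) implies d)), not not (((not f and f) implies a) or ((b implies e) implies d)).
not (((not f and f) implies a) or ((b implies e) implies d)): α-rule — add not ((not f and f) implies a), not ((b implies e) implies d).
not ((not f and f) implies a): α-rule — add (not f and f), not a.
not ((b implies e) implies d): α-rule — add (b implies e), not d.
(not f and f): α-rule — add not f, f.
× closes — contains both f and not f.
All 1 branch closes.
Every branch closed; the formula is unsatisfiable.

Unsatisfiable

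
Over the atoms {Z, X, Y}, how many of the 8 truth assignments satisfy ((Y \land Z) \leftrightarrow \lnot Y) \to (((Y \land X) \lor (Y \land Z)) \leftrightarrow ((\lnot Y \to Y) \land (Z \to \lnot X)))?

7

Initial set: {(((Y \land Z) \leftrightarrow \lnot Y) \to (((Y \land X) \lor (Y \land Z)) \leftrightarrow ((\lnot Y \to Y) \land (Z \to \lnot X))))}.
(((Y \land Z) \leftrightarrow \lnot Y) \to (((Y \land X) \lor (Y \land Z)) \leftrightarrow ((\lnot Y \to Y) \land (Z \to \lnot X)))): β-rule — branch into \lnot ((Y \land Z) \leftrightarrow \lnot Y)  //  (((Y \land X) \lor (Y \land Z)) \leftrightarrow ((\lnot Y \to Y) \land (Z \to \lnot X))).
  branch 1 (add \lnot ((Y \land Z) \leftrightarrow \lnot Y)):
    \lnot ((Y \land Z) \leftrightarrow \lnot Y): β-rule — branch into (Y \land Z), \lnot \lnot Y  //  \lnot (Y \land Z), \lnot Y.
      branch 1.1 (add (Y \land Z), \lnot \lnot Y):
        (Y \land Z): α-rule — add Y, Z.
        ○ open, literals {Y=T, Z=T}.
      branch 1.2 (add \lnot (Y \land Z), \lnot Y):
        \lnot (Y \land Z): β-rule — branch into \lnot Y  //  \lnot Z.
          branch 1.2.1 (add \lnot Y):
            ○ open, literals {Y=F}.
          branch 1.2.2 (add \lnot Z):
            ○ open, literals {Y=F, Z=F}.
  branch 2 (add (((Y \land X) \lor (Y \land Z)) \leftrightarrow ((\lnot Y \to Y) \land (Z \to \lnot X)))):
    (((Y \land X) \lor (Y \land Z)) \leftrightarrow ((\lnot Y \to Y) \land (Z \to \lnot X))): β-rule — branch into ((Y \land X) \lor (Y \land Z)), ((\lnot Y \to Y) \land (Z \to \lnot X))  //  \lnot ((Y \land X) \lor (Y \land Z)), \lnot ((\lnot Y \to Y) \land (Z \to \lnot X)).
      branch 2.1 (add ((Y \land X) \lor (Y \land Z)), ((\lnot Y \to Y) \land (Z \to \lnot X))):
        ((\lnot Y \to Y) \land (Z \to \lnot X)): α-rule — add (\lnot Y \to Y), (Z \to \lnot X).
        ((Y \land X) \lor (Y \land Z)): β-rule — branch into (Y \land X)  //  (Y \land Z).
          branch 2.1.1 (add (Y \land X)):
            (Y \land X): α-rule — add Y, X.
            (\lnot Y \to Y): β-rule — branch into \lnot \lnot Y  //  Y.
              branch 2.1.1.1 (add \lnot \lnot Y):
                (Z \to \lnot X): β-rule — branch into \lnot Z  //  \lnot X.
                  branch 2.1.1.1.1 (add \lnot Z):
                    ○ open, literals {X=T, Y=T, Z=F}.
                  branch 2.1.1.1.2 (add \lnot X):
                    × closes — contains both X and \lnot X.
              branch 2.1.1.2 (add Y):
                (Z \to \lnot X): β-rule — branch into \lnot Z  //  \lnot X.
                  branch 2.1.1.2.1 (add \lnot Z):
                    ○ open, literals {X=T, Y=T, Z=F}.
                  branch 2.1.1.2.2 (add \lnot X):
                    × closes — contains both X and \lnot X.
          branch 2.1.2 (add (Y \land Z)):
            (Y \land Z): α-rule — add Y, Z.
            (\lnot Y \to Y): β-rule — branch into \lnot \lnot Y  //  Y.
              branch 2.1.2.1 (add \lnot \lnot Y):
                (Z \to \lnot X): β-rule — branch into \lnot Z  //  \lnot X.
                  branch 2.1.2.1.1 (add \lnot Z):
                    × closes — contains both Z and \lnot Z.
                  branch 2.1.2.1.2 (add \lnot X):
                    ○ open, literals {X=F, Y=T, Z=T}.
              branch 2.1.2.2 (add Y):
                (Z \to \lnot X): β-rule — branch into \lnot Z  //  \lnot X.
                  branch 2.1.2.2.1 (add \lnot Z):
                    × closes — contains both Z and \lnot Z.
                  branch 2.1.2.2.2 (add \lnot X):
                    ○ open, literals {X=F, Y=T, Z=T}.
      branch 2.2 (add \lnot ((Y \land X) \lor (Y \land Z)), \lnot ((\lnot Y \to Y) \land (Z \to \lnot X))):
        \lnot ((Y \land X) \lor (Y \land Z)): α-rule — add \lnot (Y \land X), \lnot (Y \land Z).
        \lnot ((\lnot Y \to Y) \land (Z \to \lnot X)): β-rule — branch into \lnot (\lnot Y \to Y)  //  \lnot (Z \to \lnot X).
          branch 2.2.1 (add \lnot (\lnot Y \to Y)):
            \lnot (\lnot Y \to Y): α-rule — add \lnot Y, \lnot Y.
            \lnot (Y \land X): β-rule — branch into \lnot Y  //  \lnot X.
              branch 2.2.1.1 (add \lnot Y):
                \lnot (Y \land Z): β-rule — branch into \lnot Y  //  \lnot Z.
                  branch 2.2.1.1.1 (add \lnot Y):
                    ○ open, literals {Y=F}.
                  branch 2.2.1.1.2 (add \lnot Z):
                    ○ open, literals {Y=F, Z=F}.
              branch 2.2.1.2 (add \lnot X):
                \lnot (Y \land Z): β-rule — branch into \lnot Y  //  \lnot Z.
                  branch 2.2.1.2.1 (add \lnot Y):
                    ○ open, literals {X=F, Y=F}.
                  branch 2.2.1.2.2 (add \lnot Z):
                    ○ open, literals {X=F, Y=F, Z=F}.
          branch 2.2.2 (add \lnot (Z \to \lnot X)):
            \lnot (Z \to \lnot X): α-rule — add Z, \lnot \lnot X.
            \lnot (Y \land X): β-rule — branch into \lnot Y  //  \lnot X.
              branch 2.2.2.1 (add \lnot Y):
                \lnot (Y \land Z): β-rule — branch into \lnot Y  //  \lnot Z.
                  branch 2.2.2.1.1 (add \lnot Y):
                    ○ open, literals {X=T, Y=F, Z=T}.
                  branch 2.2.2.1.2 (add \lnot Z):
                    × closes — contains both Z and \lnot Z.
              branch 2.2.2.2 (add \lnot X):
                × closes — contains both X and \lnot X.
6 branches closed, 12 open.
Each open branch fixes some atoms; the unmentioned ones are free. Counting distinct full assignments: branch {Y=T, Z=T} (X) contributes 2 new; branch {Y=F} (Z, X) contributes 4 new; branch {Y=F, Z=F} (X) contributes 0 new; branch {X=T, Y=T, Z=F} (none free) contributes 1 new; branch {X=T, Y=T, Z=F} (none free) contributes 0 new; branch {X=F, Y=T, Z=T} (none free) contributes 0 new; branch {X=F, Y=T, Z=T} (none free) contributes 0 new; branch {Y=F} (Z, X) contributes 0 new; branch {Y=F, Z=F} (X) contributes 0 new; branch {X=F, Y=F} (Z) contributes 0 new; branch {X=F, Y=F, Z=F} (none free) contributes 0 new; branch {X=T, Y=F, Z=T} (none free) contributes 0 new. Total: 7.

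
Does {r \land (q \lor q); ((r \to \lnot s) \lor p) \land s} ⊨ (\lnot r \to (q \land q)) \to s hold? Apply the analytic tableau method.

Yes

Initial set: {T (r \land (q \lor q)); T (((r \to \lnot s) \lor p) \land s); F ((\lnot r \to (q \land q)) \to s)}.
T (r \land (q \lor q)): α-rule — add T r, T (q \lor q).
T (((r \to \lnot s) \lor p) \land s): α-rule — add T ((r \to \lnot s) \lor p), T s.
F ((\lnot r \to (q \land q)) \to s): α-rule — add T (\lnot r \to (q \land q)), F s.
× closes — contains both s and \lnot s.
All 1 branch closes.
Every branch closed, so the premises entail the conclusion.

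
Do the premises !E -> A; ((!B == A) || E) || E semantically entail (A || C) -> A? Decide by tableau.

Initial set: {(!E -> A); (((!B == A) || E) || E); !((A || C) -> A)}.
!((A || C) -> A): α-rule — add (A || C), !A.
(!E -> A): β-rule — branch into !!E  //  A.
  branch 1 (add !!E):
    (((!B == A) || E) || E): β-rule — branch into ((!B == A) || E)  //  E.
      branch 1.1 (add ((!B == A) || E)):
        (A || C): β-rule — branch into A  //  C.
          branch 1.1.1 (add A):
            × closes — contains both A and !A.
          branch 1.1.2 (add C):
            ((!B == A) || E): β-rule — branch into (!B == A)  //  E.
              branch 1.1.2.1 (add (!B == A)):
                (!B == A): β-rule — branch into !B, A  //  !!B, !A.
                  branch 1.1.2.1.1 (add !B, A):
                    × closes — contains both A and !A.
                  branch 1.1.2.1.2 (add !!B, !A):
                    ○ open, literals {A=0, B=1, C=1, E=1}.
              branch 1.1.2.2 (add E):
                ○ open, literals {A=0, C=1, E=1}.
      branch 1.2 (add E):
        (A || C): β-rule — branch into A  //  C.
          branch 1.2.1 (add A):
            × closes — contains both A and !A.
          branch 1.2.2 (add C):
            ○ open, literals {A=0, C=1, E=1}.
  branch 2 (add A):
    × closes — contains both A and !A.
4 branches closed, 3 open.
An open branch gives a countermodel: A=0, B=1, C=1, E=1 (unmentioned atoms arbitrary); the premises hold there but the conclusion fails.

No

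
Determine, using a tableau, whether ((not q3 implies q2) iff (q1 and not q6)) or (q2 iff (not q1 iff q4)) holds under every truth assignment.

Not valid

Assume the negation and expand:
Initial set: {not (((not q3 implies q2) iff (q1 and not q6)) or (q2 iff (not q1 iff q4)))}.
not (((not q3 implies q2) iff (q1 and not q6)) or (q2 iff (not q1 iff q4))): α-rule — add not ((not q3 implies q2) iff (q1 and not q6)), not (q2 iff (not q1 iff q4)).
not ((not q3 implies q2) iff (q1 and not q6)): β-rule — branch into (not q3 implies q2), not (q1 and not q6)  //  not (not q3 implies q2), (q1 and not q6).
  branch 1 (add (not q3 implies q2), not (q1 and not q6)):
    not (q2 iff (not q1 iff q4)): β-rule — branch into q2, not (not q1 iff q4)  //  not q2, (not q1 iff q4).
      branch 1.1 (add q2, not (not q1 iff q4)):
        (not q3 implies q2): β-rule — branch into not not q3  //  q2.
          branch 1.1.1 (add not not q3):
            not (q1 and not q6): β-rule — branch into not q1  //  not not q6.
              branch 1.1.1.1 (add not q1):
                not (not q1 iff q4): β-rule — branch into not q1, not q4  //  not not q1, q4.
                  branch 1.1.1.1.1 (add not q1, not q4):
                    ○ open, literals {q1=false, q2=true, q3=true, q4=false}.
                  branch 1.1.1.1.2 (add not not q1, q4):
                    × closes — contains both q1 and not q1.
              branch 1.1.1.2 (add not not q6):
                not (not q1 iff q4): β-rule — branch into not q1, not q4  //  not not q1, q4.
                  branch 1.1.1.2.1 (add not q1, not q4):
                    ○ open, literals {q1=false, q2=true, q3=true, q4=false, q6=true}.
                  branch 1.1.1.2.2 (add not not q1, q4):
                    ○ open, literals {q1=true, q2=true, q3=true, q4=true, q6=true}.
          branch 1.1.2 (add q2):
            not (q1 and not q6): β-rule — branch into not q1  //  not not q6.
              branch 1.1.2.1 (add not q1):
                not (not q1 iff q4): β-rule — branch into not q1, not q4  //  not not q1, q4.
                  branch 1.1.2.1.1 (add not q1, not q4):
                    ○ open, literals {q1=false, q2=true, q4=false}.
                  branch 1.1.2.1.2 (add not not q1, q4):
                    × closes — contains both q1 and not q1.
              branch 1.1.2.2 (add not not q6):
                not (not q1 iff q4): β-rule — branch into not q1, not q4  //  not not q1, q4.
                  branch 1.1.2.2.1 (add not q1, not q4):
                    ○ open, literals {q1=false, q2=true, q4=false, q6=true}.
                  branch 1.1.2.2.2 (add not not q1, q4):
                    ○ open, literals {q1=true, q2=true, q4=true, q6=true}.
      branch 1.2 (add not q2, (not q1 iff q4)):
        (not q3 implies q2): β-rule — branch into not not q3  //  q2.
          branch 1.2.1 (add not not q3):
            not (q1 and not q6): β-rule — branch into not q1  //  not not q6.
              branch 1.2.1.1 (add not q1):
                (not q1 iff q4): β-rule — branch into not q1, q4  //  not not q1, not q4.
                  branch 1.2.1.1.1 (add not q1, q4):
                    ○ open, literals {q1=false, q2=false, q3=true, q4=true}.
                  branch 1.2.1.1.2 (add not not q1, not q4):
                    × closes — contains both q1 and not q1.
              branch 1.2.1.2 (add not not q6):
                (not q1 iff q4): β-rule — branch into not q1, q4  //  not not q1, not q4.
                  branch 1.2.1.2.1 (add not q1, q4):
                    ○ open, literals {q1=false, q2=false, q3=true, q4=true, q6=true}.
                  branch 1.2.1.2.2 (add not not q1, not q4):
                    ○ open, literals {q1=true, q2=false, q3=true, q4=false, q6=true}.
          branch 1.2.2 (add q2):
            × closes — contains both q2 and not q2.
  branch 2 (add not (not q3 implies q2), (q1 and not q6)):
    not (not q3 implies q2): α-rule — add not q3, not q2.
    (q1 and not q6): α-rule — add q1, not q6.
    not (q2 iff (not q1 iff q4)): β-rule — branch into q2, not (not q1 iff q4)  //  not q2, (not q1 iff q4).
      branch 2.1 (add q2, not (not q1 iff q4)):
        × closes — contains both q2 and not q2.
      branch 2.2 (add not q2, (not q1 iff q4)):
        (not q1 iff q4): β-rule — branch into not q1, q4  //  not not q1, not q4.
          branch 2.2.1 (add not q1, q4):
            × closes — contains both q1 and not q1.
          branch 2.2.2 (add not not q1, not q4):
            ○ open, literals {q1=true, q2=false, q3=false, q4=false, q6=false}.
6 branches closed, 10 open.
An open branch gives a countermodel: q1=false, q2=true, q3=true, q4=false (unmentioned atoms arbitrary); under it the original formula is false.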